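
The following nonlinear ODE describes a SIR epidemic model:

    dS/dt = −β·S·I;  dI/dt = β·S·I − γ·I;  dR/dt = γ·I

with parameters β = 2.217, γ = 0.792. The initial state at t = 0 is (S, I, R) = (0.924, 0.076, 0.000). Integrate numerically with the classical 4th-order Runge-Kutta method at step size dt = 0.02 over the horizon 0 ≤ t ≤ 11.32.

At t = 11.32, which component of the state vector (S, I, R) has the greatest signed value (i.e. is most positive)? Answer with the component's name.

largest component: R

t=0.000: state=(0.924, 0.076, 0.000)
step 1 (dt=0.02): k1=(-0.156, 0.095, 0.060), k2=(-0.157, 0.096, 0.061), k3=(-0.157, 0.096, 0.061), k4=(-0.159, 0.097, 0.062); state += dt/6·(k1+2k2+2k3+k4)
t=0.020: state=(0.921, 0.078, 0.001)
t=0.040: state=(0.918, 0.080, 0.002)
t=0.060: state=(0.914, 0.082, 0.004)
continuing one RK4 step at a time; state shown every 25 steps (Δt=0.5):
t=0.500: state=(0.824, 0.135, 0.041)
t=1.000: state=(0.680, 0.210, 0.109)
t=1.500: state=(0.519, 0.275, 0.206)
t=2.000: state=(0.375, 0.303, 0.322)
t=2.500: state=(0.269, 0.290, 0.441)
t=3.000: state=(0.199, 0.252, 0.549)
t=3.500: state=(0.154, 0.206, 0.640)
t=4.000: state=(0.126, 0.162, 0.712)
t=4.500: state=(0.107, 0.124, 0.769)
t=5.000: state=(0.095, 0.093, 0.811)
t=5.500: state=(0.087, 0.069, 0.843)
t=6.000: state=(0.082, 0.051, 0.867)
t=6.500: state=(0.078, 0.038, 0.885)
t=7.000: state=(0.075, 0.028, 0.897)
t=7.500: state=(0.073, 0.020, 0.907)
t=8.000: state=(0.072, 0.015, 0.914)
t=8.500: state=(0.071, 0.011, 0.919)
t=9.000: state=(0.070, 0.008, 0.922)
t=9.500: state=(0.069, 0.006, 0.925)
t=10.000: state=(0.069, 0.004, 0.927)
t=10.500: state=(0.069, 0.003, 0.928)
t=11.000: state=(0.069, 0.002, 0.929)
t=11.320: state=(0.068, 0.002, 0.930)
compare at T: S=0.068, I=0.002, R=0.930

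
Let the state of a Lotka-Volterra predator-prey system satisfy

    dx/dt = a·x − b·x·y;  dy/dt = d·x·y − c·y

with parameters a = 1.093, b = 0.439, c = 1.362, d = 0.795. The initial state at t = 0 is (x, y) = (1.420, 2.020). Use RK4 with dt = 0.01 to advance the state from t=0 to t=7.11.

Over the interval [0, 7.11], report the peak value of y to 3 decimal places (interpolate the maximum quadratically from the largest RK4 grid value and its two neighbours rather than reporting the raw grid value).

max y = 3.273

t=0.000: state=(1.420, 2.020)
step 1 (dt=0.01): k1=(0.293, -0.471), k2=(0.295, -0.468), k3=(0.295, -0.468), k4=(0.296, -0.465); state += dt/6·(k1+2k2+2k3+k4)
t=0.010: state=(1.423, 2.015)
t=0.020: state=(1.426, 2.011)
t=0.030: state=(1.429, 2.006)
continuing one RK4 step at a time; state shown every 25 steps (Δt=0.25):
t=0.250: state=(1.504, 1.921)
t=0.500: state=(1.607, 1.861)
t=0.750: state=(1.724, 1.843)
t=1.000: state=(1.849, 1.870)
t=1.250: state=(1.972, 1.945)
t=1.500: state=(2.080, 2.070)
t=1.750: state=(2.158, 2.245)
t=2.000: state=(2.191, 2.463)
t=2.250: state=(2.169, 2.705)
t=2.500: state=(2.090, 2.941)
t=2.750: state=(1.968, 3.133)
t=3.000: state=(1.820, 3.248)
t=3.250: state=(1.672, 3.269)
t=3.500: state=(1.539, 3.199)
t=3.750: state=(1.435, 3.056)
t=4.000: state=(1.362, 2.869)
t=4.250: state=(1.321, 2.663)
t=4.500: state=(1.311, 2.460)
t=4.750: state=(1.329, 2.274)
t=5.000: state=(1.373, 2.115)
t=5.250: state=(1.441, 1.989)
t=5.500: state=(1.530, 1.900)
t=5.750: state=(1.637, 1.852)
t=6.000: state=(1.757, 1.846)
t=6.250: state=(1.883, 1.885)
t=6.500: state=(2.003, 1.974)
t=6.750: state=(2.105, 2.113)
t=7.000: state=(2.172, 2.301)
t=7.110: state=(2.187, 2.397)
largest grid value and its neighbours: y(3.170)=3.27282, y(3.180)=3.27287, y(3.190)=3.27277
parabola through these three points peaks at t≈3.178 with y≈3.27287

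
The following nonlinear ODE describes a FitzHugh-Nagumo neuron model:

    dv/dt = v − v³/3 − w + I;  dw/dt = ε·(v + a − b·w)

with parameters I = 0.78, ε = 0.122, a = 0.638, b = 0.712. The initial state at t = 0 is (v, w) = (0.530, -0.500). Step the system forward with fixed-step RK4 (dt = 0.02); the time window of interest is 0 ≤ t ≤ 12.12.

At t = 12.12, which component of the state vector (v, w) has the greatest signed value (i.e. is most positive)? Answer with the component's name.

t=0.000: state=(0.530, -0.500)
step 1 (dt=0.02): k1=(1.760, 0.186), k2=(1.771, 0.188), k3=(1.771, 0.188), k4=(1.781, 0.190); state += dt/6·(k1+2k2+2k3+k4)
t=0.020: state=(0.565, -0.496)
t=0.040: state=(0.601, -0.492)
t=0.060: state=(0.637, -0.488)
continuing one RK4 step at a time; state shown every 25 steps (Δt=0.5):
t=0.500: state=(1.441, -0.381)
t=1.000: state=(1.951, -0.223)
t=1.500: state=(2.048, -0.055)
t=2.000: state=(2.027, 0.108)
t=2.500: state=(1.983, 0.261)
t=3.000: state=(1.933, 0.405)
t=3.500: state=(1.883, 0.539)
t=4.000: state=(1.832, 0.665)
t=4.500: state=(1.780, 0.783)
t=5.000: state=(1.728, 0.893)
t=5.500: state=(1.675, 0.994)
t=6.000: state=(1.622, 1.089)
t=6.500: state=(1.567, 1.176)
t=7.000: state=(1.511, 1.255)
t=7.500: state=(1.453, 1.329)
t=8.000: state=(1.393, 1.395)
t=8.500: state=(1.330, 1.455)
t=9.000: state=(1.263, 1.509)
t=9.500: state=(1.192, 1.556)
t=10.000: state=(1.114, 1.597)
t=10.500: state=(1.027, 1.631)
t=11.000: state=(0.927, 1.658)
t=11.500: state=(0.807, 1.678)
t=12.000: state=(0.656, 1.688)
t=12.120: state=(0.613, 1.689)
compare at T: v=0.613, w=1.689

largest component: w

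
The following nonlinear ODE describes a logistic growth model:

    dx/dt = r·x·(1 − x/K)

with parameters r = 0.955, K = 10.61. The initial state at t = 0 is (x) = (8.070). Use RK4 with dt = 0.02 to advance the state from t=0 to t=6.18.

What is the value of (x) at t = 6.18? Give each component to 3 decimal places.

(x) = (10.601)

t=0.000: state=(8.070)
step 1 (dt=0.02): k1=(1.845), k2=(1.836), k3=(1.836), k4=(1.827); state += dt/6·(k1+2k2+2k3+k4)
t=0.020: state=(8.107)
t=0.040: state=(8.143)
t=0.060: state=(8.179)
continuing one RK4 step at a time; state shown every 10 steps (Δt=0.2):
t=0.200: state=(8.420)
t=0.400: state=(8.734)
t=0.600: state=(9.011)
t=0.800: state=(9.253)
t=1.000: state=(9.464)
t=1.200: state=(9.645)
t=1.400: state=(9.800)
t=1.600: state=(9.932)
t=1.800: state=(10.043)
t=2.000: state=(10.138)
t=2.200: state=(10.217)
t=2.400: state=(10.283)
t=2.600: state=(10.338)
t=2.800: state=(10.385)
t=3.000: state=(10.423)
t=3.200: state=(10.455)
t=3.400: state=(10.482)
t=3.600: state=(10.504)
t=3.800: state=(10.522)
t=4.000: state=(10.537)
t=4.200: state=(10.550)
t=4.400: state=(10.560)
t=4.600: state=(10.569)
t=4.800: state=(10.576)
t=5.000: state=(10.582)
t=5.200: state=(10.587)
t=5.400: state=(10.591)
t=5.600: state=(10.594)
t=5.800: state=(10.597)
t=6.000: state=(10.599)
t=6.180: state=(10.601)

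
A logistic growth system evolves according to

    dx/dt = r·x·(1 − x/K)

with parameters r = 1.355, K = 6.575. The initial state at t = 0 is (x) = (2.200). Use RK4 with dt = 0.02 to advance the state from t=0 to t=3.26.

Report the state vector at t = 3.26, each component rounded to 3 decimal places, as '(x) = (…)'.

(x) = (6.421)

t=0.000: state=(2.200)
step 1 (dt=0.02): k1=(1.984), k2=(1.992), k3=(1.992), k4=(2.001); state += dt/6·(k1+2k2+2k3+k4)
t=0.020: state=(2.240)
t=0.040: state=(2.280)
t=0.060: state=(2.321)
continuing one RK4 step at a time; state shown every 10 steps (Δt=0.2):
t=0.200: state=(2.613)
t=0.400: state=(3.049)
t=0.600: state=(3.494)
t=0.800: state=(3.931)
t=1.000: state=(4.346)
t=1.200: state=(4.726)
t=1.400: state=(5.064)
t=1.600: state=(5.356)
t=1.800: state=(5.603)
t=2.000: state=(5.807)
t=2.200: state=(5.972)
t=2.400: state=(6.105)
t=2.600: state=(6.211)
t=2.800: state=(6.293)
t=3.000: state=(6.358)
t=3.200: state=(6.408)
t=3.260: state=(6.421)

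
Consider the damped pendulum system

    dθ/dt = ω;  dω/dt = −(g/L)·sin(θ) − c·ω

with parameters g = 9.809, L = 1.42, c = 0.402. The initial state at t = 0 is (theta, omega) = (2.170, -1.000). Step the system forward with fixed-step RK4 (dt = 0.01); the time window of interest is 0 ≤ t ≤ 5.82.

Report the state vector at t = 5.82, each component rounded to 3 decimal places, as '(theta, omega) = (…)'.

(theta, omega) = (0.174, -1.512)

t=0.000: state=(2.170, -1.000)
step 1 (dt=0.01): k1=(-1.000, -5.302), k2=(-1.027, -5.311), k3=(-1.027, -5.312), k4=(-1.053, -5.321); state += dt/6·(k1+2k2+2k3+k4)
t=0.010: state=(2.160, -1.053)
t=0.020: state=(2.149, -1.106)
t=0.030: state=(2.138, -1.160)
continuing one RK4 step at a time; state shown every 20 steps (Δt=0.2):
t=0.200: state=(1.861, -2.107)
t=0.400: state=(1.324, -3.255)
t=0.600: state=(0.581, -4.066)
t=0.800: state=(-0.240, -3.961)
t=1.000: state=(-0.939, -2.908)
t=1.200: state=(-1.378, -1.463)
t=1.400: state=(-1.526, -0.030)
t=1.600: state=(-1.397, 1.294)
t=1.800: state=(-1.020, 2.435)
t=2.000: state=(-0.452, 3.134)
t=2.200: state=(0.182, 3.061)
t=2.400: state=(0.721, 2.232)
t=2.600: state=(1.049, 1.018)
t=2.800: state=(1.125, -0.248)
t=3.000: state=(0.958, -1.385)
t=3.200: state=(0.591, -2.212)
t=3.400: state=(0.110, -2.495)
t=3.600: state=(-0.362, -2.124)
t=3.800: state=(-0.707, -1.268)
t=4.000: state=(-0.857, -0.218)
t=4.200: state=(-0.797, 0.790)
t=4.400: state=(-0.556, 1.570)
t=4.600: state=(-0.197, 1.939)
t=4.800: state=(0.185, 1.791)
t=5.000: state=(0.489, 1.200)
t=5.200: state=(0.649, 0.376)
t=5.400: state=(0.639, -0.465)
t=5.600: state=(0.474, -1.141)
t=5.800: state=(0.204, -1.498)
t=5.820: state=(0.174, -1.512)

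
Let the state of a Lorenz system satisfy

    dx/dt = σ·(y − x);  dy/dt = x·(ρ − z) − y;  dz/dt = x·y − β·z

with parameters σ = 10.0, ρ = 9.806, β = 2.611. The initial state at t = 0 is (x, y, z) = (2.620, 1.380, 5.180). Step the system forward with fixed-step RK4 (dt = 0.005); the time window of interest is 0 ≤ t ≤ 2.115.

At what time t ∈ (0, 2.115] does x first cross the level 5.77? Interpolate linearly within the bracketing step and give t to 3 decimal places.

t=0.000: state=(2.620, 1.380, 5.180)
step 1 (dt=0.005): k1=(-12.400, 10.740, -9.909), k2=(-11.821, 10.634, -9.818), k3=(-11.839, 10.640, -9.817), k4=(-11.276, 10.539, -9.727); state += dt/6·(k1+2k2+2k3+k4)
t=0.005: state=(2.561, 1.433, 5.131)
t=0.010: state=(2.507, 1.485, 5.083)
t=0.015: state=(2.459, 1.537, 5.035)
continuing one RK4 step at a time; state shown every 20 steps (Δt=0.1):
t=0.100: state=(2.199, 2.352, 4.369)
t=0.200: state=(2.676, 3.422, 3.978)
t=0.300: state=(3.642, 4.815, 4.214)
t=0.400: state=(4.975, 6.421, 5.408)
t=0.455: state=(5.769, 7.178, 6.570)
next step: t=0.460: state=(5.839, 7.234, 6.692) — x has crossed 5.77
linear interpolation between t=0.455 (5.76890) and t=0.460 (5.83903) → t≈0.455

t = 0.455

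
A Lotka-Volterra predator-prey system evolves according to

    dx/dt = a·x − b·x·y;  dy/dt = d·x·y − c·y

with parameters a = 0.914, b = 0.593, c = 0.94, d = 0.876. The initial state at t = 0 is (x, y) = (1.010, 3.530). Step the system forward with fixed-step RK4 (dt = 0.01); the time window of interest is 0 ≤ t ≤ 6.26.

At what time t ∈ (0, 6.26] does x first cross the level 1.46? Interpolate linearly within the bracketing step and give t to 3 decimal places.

t=0.000: state=(1.010, 3.530)
step 1 (dt=0.01): k1=(-1.191, -0.195), k2=(-1.183, -0.213), k3=(-1.183, -0.213), k4=(-1.176, -0.231); state += dt/6·(k1+2k2+2k3+k4)
t=0.010: state=(0.998, 3.528)
t=0.020: state=(0.986, 3.525)
t=0.030: state=(0.975, 3.523)
continuing one RK4 step at a time; state shown every 25 steps (Δt=0.25):
t=0.250: state=(0.759, 3.381)
t=0.500: state=(0.589, 3.094)
t=0.750: state=(0.480, 2.748)
t=1.000: state=(0.412, 2.394)
t=1.250: state=(0.372, 2.061)
t=1.500: state=(0.353, 1.764)
t=1.750: state=(0.348, 1.505)
t=2.000: state=(0.356, 1.285)
t=2.250: state=(0.375, 1.100)
t=2.500: state=(0.405, 0.947)
t=2.750: state=(0.446, 0.822)
t=3.000: state=(0.501, 0.721)
t=3.250: state=(0.569, 0.640)
t=3.500: state=(0.653, 0.578)
t=3.750: state=(0.756, 0.533)
t=4.000: state=(0.880, 0.504)
t=4.250: state=(1.028, 0.491)
t=4.500: state=(1.201, 0.495)
t=4.750: state=(1.400, 0.520)
t=4.810: state=(1.451, 0.530)
next step: t=4.820: state=(1.460, 0.532) — x has crossed 1.46
linear interpolation between t=4.810 (1.45134) and t=4.820 (1.46006) → t≈4.820

t = 4.820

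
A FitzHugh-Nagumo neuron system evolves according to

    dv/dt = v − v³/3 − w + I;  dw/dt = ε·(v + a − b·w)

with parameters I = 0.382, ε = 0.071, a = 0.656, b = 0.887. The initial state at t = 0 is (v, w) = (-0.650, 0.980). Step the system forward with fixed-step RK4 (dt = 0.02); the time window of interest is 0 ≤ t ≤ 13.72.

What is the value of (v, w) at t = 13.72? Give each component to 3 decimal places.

t=0.000: state=(-0.650, 0.980)
step 1 (dt=0.02): k1=(-1.156, -0.061), k2=(-1.162, -0.062), k3=(-1.162, -0.062), k4=(-1.168, -0.063); state += dt/6·(k1+2k2+2k3+k4)
t=0.020: state=(-0.673, 0.979)
t=0.040: state=(-0.697, 0.977)
t=0.060: state=(-0.720, 0.976)
continuing one RK4 step at a time; state shown every 25 steps (Δt=0.5):
t=0.500: state=(-1.257, 0.939)
t=1.000: state=(-1.696, 0.880)
t=1.500: state=(-1.860, 0.813)
t=2.000: state=(-1.890, 0.745)
t=2.500: state=(-1.879, 0.679)
t=3.000: state=(-1.858, 0.616)
t=3.500: state=(-1.834, 0.555)
t=4.000: state=(-1.809, 0.497)
t=4.500: state=(-1.784, 0.442)
t=5.000: state=(-1.760, 0.389)
t=5.500: state=(-1.735, 0.339)
t=6.000: state=(-1.711, 0.291)
t=6.500: state=(-1.686, 0.246)
t=7.000: state=(-1.662, 0.203)
t=7.500: state=(-1.638, 0.162)
t=8.000: state=(-1.614, 0.123)
t=8.500: state=(-1.591, 0.086)
t=9.000: state=(-1.567, 0.051)
t=9.500: state=(-1.544, 0.018)
t=10.000: state=(-1.520, -0.013)
t=10.500: state=(-1.497, -0.043)
t=11.000: state=(-1.474, -0.070)
t=11.500: state=(-1.451, -0.096)
t=12.000: state=(-1.428, -0.121)
t=12.500: state=(-1.405, -0.144)
t=13.000: state=(-1.383, -0.165)
t=13.500: state=(-1.360, -0.185)
t=13.720: state=(-1.350, -0.193)

(v, w) = (-1.350, -0.193)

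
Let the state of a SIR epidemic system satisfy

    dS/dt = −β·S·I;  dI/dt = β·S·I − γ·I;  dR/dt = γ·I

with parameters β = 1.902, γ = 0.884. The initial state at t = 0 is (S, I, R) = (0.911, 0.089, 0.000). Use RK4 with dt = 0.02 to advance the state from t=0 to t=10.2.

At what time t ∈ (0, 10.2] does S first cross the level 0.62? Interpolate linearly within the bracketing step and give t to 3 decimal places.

t=0.000: state=(0.911, 0.089, 0.000)
step 1 (dt=0.02): k1=(-0.154, 0.076, 0.079), k2=(-0.155, 0.076, 0.079), k3=(-0.155, 0.076, 0.079), k4=(-0.156, 0.076, 0.080); state += dt/6·(k1+2k2+2k3+k4)
t=0.020: state=(0.908, 0.091, 0.002)
t=0.040: state=(0.905, 0.092, 0.003)
t=0.060: state=(0.902, 0.094, 0.005)
continuing one RK4 step at a time; state shown every 25 steps (Δt=0.5):
t=0.500: state=(0.821, 0.131, 0.048)
t=1.000: state=(0.710, 0.174, 0.116)
t=1.360: state=(0.625, 0.200, 0.175)
next step: t=1.380: state=(0.620, 0.201, 0.179) — S has crossed 0.62
linear interpolation between t=1.360 (0.62451) and t=1.380 (0.61977) → t≈1.379

t = 1.379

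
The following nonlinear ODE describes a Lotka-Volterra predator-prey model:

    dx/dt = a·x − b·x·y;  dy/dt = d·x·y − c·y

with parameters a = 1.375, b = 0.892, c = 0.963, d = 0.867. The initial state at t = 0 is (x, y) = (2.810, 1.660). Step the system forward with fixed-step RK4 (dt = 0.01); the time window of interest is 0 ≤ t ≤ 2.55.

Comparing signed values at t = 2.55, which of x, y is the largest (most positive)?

largest component: y

t=0.000: state=(2.810, 1.660)
step 1 (dt=0.01): k1=(-0.297, 2.446), k2=(-0.328, 2.461), k3=(-0.328, 2.461), k4=(-0.358, 2.477); state += dt/6·(k1+2k2+2k3+k4)
t=0.010: state=(2.807, 1.685)
t=0.020: state=(2.803, 1.710)
t=0.030: state=(2.798, 1.735)
continuing one RK4 step at a time; state shown every 10 steps (Δt=0.1):
t=0.100: state=(2.749, 1.919)
t=0.200: state=(2.625, 2.201)
t=0.300: state=(2.443, 2.491)
t=0.400: state=(2.217, 2.770)
t=0.500: state=(1.964, 3.016)
t=0.600: state=(1.707, 3.211)
t=0.700: state=(1.461, 3.345)
t=0.800: state=(1.239, 3.415)
t=0.900: state=(1.048, 3.424)
t=1.000: state=(0.887, 3.381)
t=1.100: state=(0.756, 3.296)
t=1.200: state=(0.649, 3.181)
t=1.300: state=(0.564, 3.045)
t=1.400: state=(0.497, 2.895)
t=1.500: state=(0.443, 2.738)
t=1.600: state=(0.401, 2.580)
t=1.700: state=(0.368, 2.422)
t=1.800: state=(0.343, 2.268)
t=1.900: state=(0.324, 2.120)
t=2.000: state=(0.309, 1.979)
t=2.100: state=(0.299, 1.846)
t=2.200: state=(0.293, 1.720)
t=2.300: state=(0.290, 1.602)
t=2.400: state=(0.290, 1.492)
t=2.500: state=(0.292, 1.389)
t=2.550: state=(0.295, 1.341)
compare at T: x=0.295, y=1.341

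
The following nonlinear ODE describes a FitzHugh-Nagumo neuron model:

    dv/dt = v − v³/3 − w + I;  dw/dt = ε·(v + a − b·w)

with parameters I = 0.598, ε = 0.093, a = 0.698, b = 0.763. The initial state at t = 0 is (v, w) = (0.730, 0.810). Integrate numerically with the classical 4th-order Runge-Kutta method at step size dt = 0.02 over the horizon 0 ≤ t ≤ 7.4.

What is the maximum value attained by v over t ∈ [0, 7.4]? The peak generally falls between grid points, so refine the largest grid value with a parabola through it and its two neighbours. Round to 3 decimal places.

max v = 1.387

t=0.000: state=(0.730, 0.810)
step 1 (dt=0.02): k1=(0.388, 0.075), k2=(0.389, 0.076), k3=(0.389, 0.076), k4=(0.390, 0.076); state += dt/6·(k1+2k2+2k3+k4)
t=0.020: state=(0.738, 0.812)
t=0.040: state=(0.746, 0.813)
t=0.060: state=(0.753, 0.815)
continuing one RK4 step at a time; state shown every 25 steps (Δt=0.5):
t=0.500: state=(0.932, 0.852)
t=1.000: state=(1.125, 0.901)
t=1.500: state=(1.270, 0.956)
t=2.000: state=(1.354, 1.015)
t=2.500: state=(1.385, 1.074)
t=3.000: state=(1.382, 1.132)
t=3.500: state=(1.357, 1.187)
t=4.000: state=(1.319, 1.239)
t=4.500: state=(1.271, 1.287)
t=5.000: state=(1.217, 1.331)
t=5.500: state=(1.155, 1.370)
t=6.000: state=(1.085, 1.406)
t=6.500: state=(1.006, 1.436)
t=7.000: state=(0.912, 1.462)
t=7.400: state=(0.823, 1.479)
largest grid value and its neighbours: v(2.660)=1.38725, v(2.680)=1.38727, v(2.700)=1.38725
parabola through these three points peaks at t≈2.680 with v≈1.38727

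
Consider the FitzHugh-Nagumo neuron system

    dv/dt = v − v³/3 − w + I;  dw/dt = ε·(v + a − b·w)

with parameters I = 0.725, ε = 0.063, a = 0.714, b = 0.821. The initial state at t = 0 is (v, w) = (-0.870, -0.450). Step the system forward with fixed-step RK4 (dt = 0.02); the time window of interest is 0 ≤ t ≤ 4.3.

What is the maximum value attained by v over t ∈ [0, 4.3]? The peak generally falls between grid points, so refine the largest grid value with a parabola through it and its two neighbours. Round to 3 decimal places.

t=0.000: state=(-0.870, -0.450)
step 1 (dt=0.02): k1=(0.525, 0.013), k2=(0.526, 0.014), k3=(0.526, 0.014), k4=(0.527, 0.014); state += dt/6·(k1+2k2+2k3+k4)
t=0.020: state=(-0.859, -0.450)
t=0.040: state=(-0.849, -0.449)
t=0.060: state=(-0.838, -0.449)
continuing one RK4 step at a time; state shown every 10 steps (Δt=0.2):
t=0.200: state=(-0.762, -0.447)
t=0.400: state=(-0.646, -0.442)
t=0.600: state=(-0.516, -0.436)
t=0.800: state=(-0.367, -0.428)
t=1.000: state=(-0.193, -0.418)
t=1.200: state=(0.017, -0.406)
t=1.400: state=(0.269, -0.391)
t=1.600: state=(0.568, -0.373)
t=1.800: state=(0.904, -0.351)
t=2.000: state=(1.247, -0.325)
t=2.200: state=(1.548, -0.295)
t=2.400: state=(1.772, -0.262)
t=2.600: state=(1.914, -0.227)
t=2.800: state=(1.992, -0.191)
t=3.000: state=(2.030, -0.155)
t=3.200: state=(2.045, -0.119)
t=3.400: state=(2.048, -0.083)
t=3.600: state=(2.044, -0.048)
t=3.800: state=(2.037, -0.013)
t=4.000: state=(2.028, 0.022)
t=4.200: state=(2.018, 0.056)
t=4.300: state=(2.013, 0.073)
largest grid value and its neighbours: v(3.340)=2.04792, v(3.360)=2.04797, v(3.380)=2.04794
parabola through these three points peaks at t≈3.362 with v≈2.04797

max v = 2.048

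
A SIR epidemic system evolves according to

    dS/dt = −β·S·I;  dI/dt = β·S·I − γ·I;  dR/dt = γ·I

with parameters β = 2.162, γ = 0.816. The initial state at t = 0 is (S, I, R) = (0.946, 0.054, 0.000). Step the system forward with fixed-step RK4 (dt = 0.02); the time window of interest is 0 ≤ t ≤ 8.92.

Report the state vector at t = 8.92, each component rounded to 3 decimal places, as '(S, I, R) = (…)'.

(S, I, R) = (0.086, 0.010, 0.904)

t=0.000: state=(0.946, 0.054, 0.000)
step 1 (dt=0.02): k1=(-0.110, 0.066, 0.044), k2=(-0.112, 0.067, 0.045), k3=(-0.112, 0.067, 0.045), k4=(-0.113, 0.068, 0.045); state += dt/6·(k1+2k2+2k3+k4)
t=0.020: state=(0.944, 0.055, 0.001)
t=0.040: state=(0.941, 0.057, 0.002)
t=0.060: state=(0.939, 0.058, 0.003)
continuing one RK4 step at a time; state shown every 25 steps (Δt=0.5):
t=0.500: state=(0.874, 0.096, 0.030)
t=1.000: state=(0.763, 0.156, 0.081)
t=1.500: state=(0.623, 0.219, 0.158)
t=2.000: state=(0.478, 0.264, 0.257)
t=2.500: state=(0.356, 0.275, 0.369)
t=3.000: state=(0.267, 0.255, 0.478)
t=3.500: state=(0.206, 0.219, 0.575)
t=4.000: state=(0.166, 0.178, 0.656)
t=4.500: state=(0.140, 0.139, 0.720)
t=5.000: state=(0.123, 0.107, 0.770)
t=5.500: state=(0.111, 0.081, 0.808)
t=6.000: state=(0.103, 0.060, 0.837)
t=6.500: state=(0.097, 0.045, 0.858)
t=7.000: state=(0.093, 0.033, 0.874)
t=7.500: state=(0.091, 0.024, 0.885)
t=8.000: state=(0.089, 0.018, 0.894)
t=8.500: state=(0.087, 0.013, 0.900)
t=8.920: state=(0.086, 0.010, 0.904)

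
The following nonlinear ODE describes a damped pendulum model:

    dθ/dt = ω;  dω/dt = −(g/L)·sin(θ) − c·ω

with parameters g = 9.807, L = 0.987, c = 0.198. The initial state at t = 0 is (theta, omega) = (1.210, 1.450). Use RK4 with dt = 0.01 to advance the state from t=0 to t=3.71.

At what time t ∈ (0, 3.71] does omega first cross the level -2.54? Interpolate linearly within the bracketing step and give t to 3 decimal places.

t = 0.435

t=0.000: state=(1.210, 1.450)
step 1 (dt=0.01): k1=(1.450, -9.584), k2=(1.402, -9.599), k3=(1.402, -9.598), k4=(1.354, -9.613); state += dt/6·(k1+2k2+2k3+k4)
t=0.010: state=(1.224, 1.354)
t=0.020: state=(1.237, 1.258)
t=0.030: state=(1.249, 1.161)
continuing one RK4 step at a time; state shown every 20 steps (Δt=0.2):
t=0.200: state=(1.307, -0.478)
t=0.400: state=(1.028, -2.267)
t=0.430: state=(0.956, -2.502)
next step: t=0.440: state=(0.931, -2.578) — omega has crossed -2.54
linear interpolation between t=0.430 (-2.50210) and t=0.440 (-2.57751) → t≈0.435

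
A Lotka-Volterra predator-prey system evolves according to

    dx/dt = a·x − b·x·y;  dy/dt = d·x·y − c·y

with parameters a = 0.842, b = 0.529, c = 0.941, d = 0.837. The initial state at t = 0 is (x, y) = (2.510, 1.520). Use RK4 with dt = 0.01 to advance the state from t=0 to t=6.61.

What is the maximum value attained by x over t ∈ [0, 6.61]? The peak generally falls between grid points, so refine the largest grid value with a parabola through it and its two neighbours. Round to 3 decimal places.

t=0.000: state=(2.510, 1.520)
step 1 (dt=0.01): k1=(0.095, 1.763), k2=(0.083, 1.774), k3=(0.083, 1.774), k4=(0.072, 1.785); state += dt/6·(k1+2k2+2k3+k4)
t=0.010: state=(2.511, 1.538)
t=0.020: state=(2.511, 1.556)
t=0.030: state=(2.512, 1.574)
continuing one RK4 step at a time; state shown every 25 steps (Δt=0.25):
t=0.250: state=(2.454, 2.025)
t=0.500: state=(2.229, 2.620)
t=0.750: state=(1.872, 3.186)
t=1.000: state=(1.474, 3.573)
t=1.250: state=(1.121, 3.700)
t=1.500: state=(0.853, 3.590)
t=1.750: state=(0.666, 3.321)
t=2.000: state=(0.542, 2.976)
t=2.250: state=(0.462, 2.611)
t=2.500: state=(0.413, 2.260)
t=2.750: state=(0.387, 1.942)
t=3.000: state=(0.376, 1.662)
t=3.250: state=(0.379, 1.421)
t=3.500: state=(0.393, 1.217)
t=3.750: state=(0.418, 1.047)
t=4.000: state=(0.453, 0.906)
t=4.250: state=(0.500, 0.791)
t=4.500: state=(0.559, 0.699)
t=4.750: state=(0.633, 0.625)
t=5.000: state=(0.722, 0.569)
t=5.250: state=(0.829, 0.529)
t=5.500: state=(0.955, 0.504)
t=5.750: state=(1.104, 0.494)
t=6.000: state=(1.276, 0.500)
t=6.250: state=(1.472, 0.527)
t=6.500: state=(1.689, 0.580)
t=6.610: state=(1.790, 0.613)
largest grid value and its neighbours: x(0.030)=2.51179, x(0.040)=2.51190, x(0.050)=2.51177
parabola through these three points peaks at t≈0.040 with x≈2.51190

max x = 2.512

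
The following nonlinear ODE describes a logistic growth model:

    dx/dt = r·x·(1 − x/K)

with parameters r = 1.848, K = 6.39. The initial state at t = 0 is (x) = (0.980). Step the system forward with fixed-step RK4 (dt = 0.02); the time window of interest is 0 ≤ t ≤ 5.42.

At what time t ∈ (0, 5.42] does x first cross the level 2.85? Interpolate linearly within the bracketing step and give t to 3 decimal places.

t=0.000: state=(0.980)
step 1 (dt=0.02): k1=(1.533), k2=(1.553), k3=(1.553), k4=(1.573); state += dt/6·(k1+2k2+2k3+k4)
t=0.020: state=(1.011)
t=0.040: state=(1.043)
t=0.060: state=(1.076)
continuing one RK4 step at a time; state shown every 10 steps (Δt=0.2):
t=0.200: state=(1.327)
t=0.400: state=(1.757)
t=0.600: state=(2.265)
t=0.800: state=(2.829)
next step: t=0.820: state=(2.887) — x has crossed 2.85
linear interpolation between t=0.800 (2.82910) and t=0.820 (2.88749) → t≈0.807

t = 0.807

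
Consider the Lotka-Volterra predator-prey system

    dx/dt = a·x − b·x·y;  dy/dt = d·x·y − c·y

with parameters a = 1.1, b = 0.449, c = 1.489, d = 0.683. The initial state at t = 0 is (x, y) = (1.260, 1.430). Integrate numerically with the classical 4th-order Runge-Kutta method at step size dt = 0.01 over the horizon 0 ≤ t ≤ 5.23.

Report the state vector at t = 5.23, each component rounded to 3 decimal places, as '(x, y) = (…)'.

(x, y) = (1.328, 1.338)

t=0.000: state=(1.260, 1.430)
step 1 (dt=0.01): k1=(0.577, -0.899), k2=(0.581, -0.893), k3=(0.581, -0.893), k4=(0.585, -0.887); state += dt/6·(k1+2k2+2k3+k4)
t=0.010: state=(1.266, 1.421)
t=0.020: state=(1.272, 1.412)
t=0.030: state=(1.278, 1.404)
continuing one RK4 step at a time; state shown every 20 steps (Δt=0.2):
t=0.200: state=(1.391, 1.272)
t=0.400: state=(1.555, 1.154)
t=0.600: state=(1.754, 1.074)
t=0.800: state=(1.989, 1.029)
t=1.000: state=(2.261, 1.021)
t=1.200: state=(2.567, 1.054)
t=1.400: state=(2.901, 1.136)
t=1.600: state=(3.244, 1.284)
t=1.800: state=(3.567, 1.518)
t=2.000: state=(3.822, 1.869)
t=2.200: state=(3.942, 2.363)
t=2.400: state=(3.865, 2.998)
t=2.600: state=(3.564, 3.706)
t=2.800: state=(3.091, 4.342)
t=3.000: state=(2.556, 4.740)
t=3.200: state=(2.068, 4.822)
t=3.400: state=(1.684, 4.620)
t=3.600: state=(1.409, 4.231)
t=3.800: state=(1.226, 3.757)
t=4.000: state=(1.114, 3.271)
t=4.200: state=(1.057, 2.815)
t=4.400: state=(1.042, 2.411)
t=4.600: state=(1.062, 2.066)
t=4.800: state=(1.114, 1.779)
t=5.000: state=(1.196, 1.546)
t=5.200: state=(1.309, 1.362)
t=5.230: state=(1.328, 1.338)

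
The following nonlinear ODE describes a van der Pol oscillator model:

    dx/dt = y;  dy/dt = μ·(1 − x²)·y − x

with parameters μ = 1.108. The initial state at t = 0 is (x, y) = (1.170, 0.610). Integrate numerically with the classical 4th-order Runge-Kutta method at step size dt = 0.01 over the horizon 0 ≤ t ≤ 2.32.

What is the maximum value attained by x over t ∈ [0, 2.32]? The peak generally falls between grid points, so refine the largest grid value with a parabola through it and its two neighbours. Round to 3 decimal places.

t=0.000: state=(1.170, 0.610)
step 1 (dt=0.01): k1=(0.610, -1.419), k2=(0.603, -1.424), k3=(0.603, -1.424), k4=(0.596, -1.429); state += dt/6·(k1+2k2+2k3+k4)
t=0.010: state=(1.176, 0.596)
t=0.020: state=(1.182, 0.581)
t=0.030: state=(1.188, 0.567)
continuing one RK4 step at a time; state shown every 10 steps (Δt=0.1):
t=0.100: state=(1.224, 0.464)
t=0.200: state=(1.263, 0.316)
t=0.300: state=(1.287, 0.172)
t=0.400: state=(1.297, 0.035)
t=0.500: state=(1.294, -0.093)
t=0.600: state=(1.279, -0.210)
t=0.700: state=(1.253, -0.319)
t=0.800: state=(1.216, -0.421)
t=0.900: state=(1.169, -0.519)
t=1.000: state=(1.112, -0.614)
t=1.100: state=(1.046, -0.710)
t=1.200: state=(0.970, -0.809)
t=1.300: state=(0.884, -0.915)
t=1.400: state=(0.786, -1.032)
t=1.500: state=(0.677, -1.161)
t=1.600: state=(0.554, -1.307)
t=1.700: state=(0.415, -1.474)
t=1.800: state=(0.258, -1.661)
t=1.900: state=(0.082, -1.867)
t=2.000: state=(-0.116, -2.084)
t=2.100: state=(-0.334, -2.291)
t=2.200: state=(-0.572, -2.454)
t=2.300: state=(-0.822, -2.525)
t=2.320: state=(-0.873, -2.524)
largest grid value and its neighbours: x(0.420)=1.29786, x(0.430)=1.29788, x(0.440)=1.29777
parabola through these three points peaks at t≈0.427 with x≈1.29789

max x = 1.298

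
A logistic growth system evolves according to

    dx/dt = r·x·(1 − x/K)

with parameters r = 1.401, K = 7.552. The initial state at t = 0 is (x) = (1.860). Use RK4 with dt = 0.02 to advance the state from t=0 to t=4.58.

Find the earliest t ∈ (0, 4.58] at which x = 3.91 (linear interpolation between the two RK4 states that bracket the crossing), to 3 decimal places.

t=0.000: state=(1.860)
step 1 (dt=0.02): k1=(1.964), k2=(1.978), k3=(1.978), k4=(1.992); state += dt/6·(k1+2k2+2k3+k4)
t=0.020: state=(1.900)
t=0.040: state=(1.940)
t=0.060: state=(1.980)
continuing one RK4 step at a time; state shown every 10 steps (Δt=0.2):
t=0.200: state=(2.280)
t=0.400: state=(2.749)
t=0.600: state=(3.255)
t=0.800: state=(3.780)
t=0.840: state=(3.886)
next step: t=0.860: state=(3.939) — x has crossed 3.91
linear interpolation between t=0.840 (3.88614) and t=0.860 (3.93897) → t≈0.849

t = 0.849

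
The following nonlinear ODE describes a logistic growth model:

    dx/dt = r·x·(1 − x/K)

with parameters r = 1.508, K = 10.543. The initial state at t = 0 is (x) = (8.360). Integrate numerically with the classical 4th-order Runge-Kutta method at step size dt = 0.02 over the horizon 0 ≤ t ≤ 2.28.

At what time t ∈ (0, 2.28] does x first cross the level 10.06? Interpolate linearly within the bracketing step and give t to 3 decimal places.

t=0.000: state=(8.360)
step 1 (dt=0.02): k1=(2.610), k2=(2.587), k3=(2.587), k4=(2.564); state += dt/6·(k1+2k2+2k3+k4)
t=0.020: state=(8.412)
t=0.040: state=(8.463)
t=0.060: state=(8.512)
continuing one RK4 step at a time; state shown every 5 steps (Δt=0.1):
t=0.100: state=(8.610)
t=0.200: state=(8.836)
t=0.300: state=(9.041)
t=0.400: state=(9.225)
t=0.500: state=(9.389)
t=0.600: state=(9.536)
t=0.700: state=(9.665)
t=0.800: state=(9.779)
t=0.900: state=(9.879)
t=1.000: state=(9.967)
t=1.100: state=(10.044)
t=1.120: state=(10.058)
next step: t=1.140: state=(10.072) — x has crossed 10.06
linear interpolation between t=1.120 (10.05788) and t=1.140 (10.07165) → t≈1.123

t = 1.123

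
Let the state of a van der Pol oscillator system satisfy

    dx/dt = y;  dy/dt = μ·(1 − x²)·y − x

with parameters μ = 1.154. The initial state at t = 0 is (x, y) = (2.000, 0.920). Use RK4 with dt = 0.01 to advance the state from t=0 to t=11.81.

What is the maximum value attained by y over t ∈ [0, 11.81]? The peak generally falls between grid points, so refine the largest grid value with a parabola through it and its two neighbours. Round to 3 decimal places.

max y = 2.839

t=0.000: state=(2.000, 0.920)
step 1 (dt=0.01): k1=(0.920, -5.185), k2=(0.894, -5.119), k3=(0.894, -5.119), k4=(0.869, -5.053); state += dt/6·(k1+2k2+2k3+k4)
t=0.010: state=(2.009, 0.869)
t=0.020: state=(2.017, 0.819)
t=0.030: state=(2.025, 0.770)
continuing one RK4 step at a time; state shown every 50 steps (Δt=0.5):
t=0.500: state=(2.058, -0.326)
t=1.000: state=(1.826, -0.560)
t=1.500: state=(1.505, -0.735)
t=2.000: state=(1.068, -1.047)
t=2.500: state=(0.391, -1.762)
t=3.000: state=(-0.783, -2.836)
t=3.500: state=(-1.877, -1.032)
t=4.000: state=(-1.981, 0.284)
t=4.500: state=(-1.754, 0.572)
t=5.000: state=(-1.419, 0.779)
t=5.500: state=(-0.948, 1.151)
t=6.000: state=(-0.189, 2.004)
t=6.500: state=(1.086, 2.774)
t=7.000: state=(1.961, 0.564)
t=7.500: state=(1.944, -0.377)
t=8.000: state=(1.690, -0.613)
t=8.500: state=(1.331, -0.838)
t=9.000: state=(0.817, -1.280)
t=9.500: state=(-0.044, -2.277)
t=10.000: state=(-1.373, -2.468)
t=10.500: state=(-2.002, -0.210)
t=11.000: state=(-1.899, 0.446)
t=11.500: state=(-1.621, 0.655)
t=11.810: state=(-1.398, 0.793)
largest grid value and its neighbours: y(6.410)=2.83822, y(6.420)=2.83904, y(6.430)=2.83797
parabola through these three points peaks at t≈6.419 with y≈2.83904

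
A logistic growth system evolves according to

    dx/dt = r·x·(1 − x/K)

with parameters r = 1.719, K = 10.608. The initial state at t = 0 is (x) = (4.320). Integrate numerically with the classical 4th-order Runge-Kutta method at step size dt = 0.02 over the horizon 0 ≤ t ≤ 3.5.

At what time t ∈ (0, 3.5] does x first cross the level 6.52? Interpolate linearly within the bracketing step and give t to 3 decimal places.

t=0.000: state=(4.320)
step 1 (dt=0.02): k1=(4.402), k2=(4.416), k3=(4.416), k4=(4.429); state += dt/6·(k1+2k2+2k3+k4)
t=0.020: state=(4.408)
t=0.040: state=(4.497)
t=0.060: state=(4.586)
continuing one RK4 step at a time; state shown every 10 steps (Δt=0.2):
t=0.200: state=(5.220)
t=0.400: state=(6.125)
t=0.480: state=(6.477)
next step: t=0.500: state=(6.563) — x has crossed 6.52
linear interpolation between t=0.480 (6.47699) and t=0.500 (6.56337) → t≈0.490

t = 0.490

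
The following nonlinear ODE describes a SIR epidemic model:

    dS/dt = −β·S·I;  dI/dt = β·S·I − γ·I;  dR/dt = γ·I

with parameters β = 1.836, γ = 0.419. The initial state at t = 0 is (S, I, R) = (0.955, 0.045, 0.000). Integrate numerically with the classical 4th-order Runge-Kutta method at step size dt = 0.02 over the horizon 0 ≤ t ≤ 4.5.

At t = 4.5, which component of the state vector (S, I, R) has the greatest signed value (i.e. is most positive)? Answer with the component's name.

t=0.000: state=(0.955, 0.045, 0.000)
step 1 (dt=0.02): k1=(-0.079, 0.060, 0.019), k2=(-0.080, 0.061, 0.019), k3=(-0.080, 0.061, 0.019), k4=(-0.081, 0.062, 0.019); state += dt/6·(k1+2k2+2k3+k4)
t=0.020: state=(0.953, 0.046, 0.000)
t=0.040: state=(0.952, 0.047, 0.001)
t=0.060: state=(0.950, 0.049, 0.001)
continuing one RK4 step at a time; state shown every 10 steps (Δt=0.2):
t=0.200: state=(0.937, 0.059, 0.004)
t=0.400: state=(0.914, 0.076, 0.010)
t=0.600: state=(0.886, 0.097, 0.017)
t=0.800: state=(0.851, 0.123, 0.026)
t=1.000: state=(0.809, 0.153, 0.038)
t=1.200: state=(0.760, 0.188, 0.052)
t=1.400: state=(0.705, 0.226, 0.069)
t=1.600: state=(0.644, 0.266, 0.090)
t=1.800: state=(0.580, 0.306, 0.114)
t=2.000: state=(0.514, 0.344, 0.141)
t=2.200: state=(0.450, 0.378, 0.172)
t=2.400: state=(0.390, 0.406, 0.204)
t=2.600: state=(0.335, 0.426, 0.239)
t=2.800: state=(0.285, 0.439, 0.276)
t=3.000: state=(0.243, 0.445, 0.313)
t=3.200: state=(0.206, 0.444, 0.350)
t=3.400: state=(0.175, 0.438, 0.387)
t=3.600: state=(0.149, 0.427, 0.423)
t=3.800: state=(0.128, 0.413, 0.459)
t=4.000: state=(0.110, 0.397, 0.492)
t=4.200: state=(0.096, 0.379, 0.525)
t=4.400: state=(0.084, 0.360, 0.556)
t=4.500: state=(0.078, 0.351, 0.571)
compare at T: S=0.078, I=0.351, R=0.571

largest component: R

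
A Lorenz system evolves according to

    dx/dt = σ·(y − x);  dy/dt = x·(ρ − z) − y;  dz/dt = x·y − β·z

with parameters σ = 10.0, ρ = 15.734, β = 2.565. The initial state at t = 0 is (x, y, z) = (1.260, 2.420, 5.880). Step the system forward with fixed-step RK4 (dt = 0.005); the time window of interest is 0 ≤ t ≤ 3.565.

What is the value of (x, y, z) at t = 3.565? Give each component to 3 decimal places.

(x, y, z) = (3.974, 2.954, 14.732)

t=0.000: state=(1.260, 2.420, 5.880)
step 1 (dt=0.005): k1=(11.600, 9.996, -12.033), k2=(11.560, 10.296, -11.853), k3=(11.568, 10.293, -11.854), k4=(11.536, 10.593, -11.673); state += dt/6·(k1+2k2+2k3+k4)
t=0.005: state=(1.318, 2.471, 5.821)
t=0.010: state=(1.375, 2.526, 5.763)
t=0.015: state=(1.433, 2.583, 5.708)
continuing one RK4 step at a time; state shown every 40 steps (Δt=0.2):
t=0.200: state=(4.523, 7.097, 5.670)
t=0.400: state=(10.605, 12.104, 17.464)
t=0.600: state=(5.472, 1.581, 19.514)
t=0.800: state=(1.494, 1.008, 12.083)
t=1.000: state=(1.816, 2.502, 7.635)
t=1.200: state=(4.613, 6.925, 6.906)
t=1.400: state=(9.962, 11.400, 16.725)
t=1.600: state=(5.954, 2.504, 19.321)
t=1.800: state=(2.191, 1.726, 12.468)
t=2.000: state=(2.797, 3.771, 8.434)
t=2.200: state=(6.314, 8.828, 9.639)
t=2.400: state=(9.448, 8.541, 19.289)
t=2.600: state=(4.577, 2.412, 16.865)
t=2.800: state=(2.825, 2.981, 11.335)
t=3.000: state=(4.590, 6.191, 9.353)
t=3.200: state=(8.433, 9.886, 14.788)
t=3.400: state=(7.034, 4.713, 18.780)
t=3.565: state=(3.974, 2.954, 14.732)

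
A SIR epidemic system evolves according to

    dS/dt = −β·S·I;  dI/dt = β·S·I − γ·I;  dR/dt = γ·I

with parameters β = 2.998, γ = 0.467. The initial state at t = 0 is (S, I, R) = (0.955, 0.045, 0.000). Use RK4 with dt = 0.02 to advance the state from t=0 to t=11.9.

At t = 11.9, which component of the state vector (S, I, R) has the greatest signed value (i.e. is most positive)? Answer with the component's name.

t=0.000: state=(0.955, 0.045, 0.000)
step 1 (dt=0.02): k1=(-0.129, 0.108, 0.021), k2=(-0.132, 0.110, 0.022), k3=(-0.132, 0.110, 0.022), k4=(-0.135, 0.113, 0.022); state += dt/6·(k1+2k2+2k3+k4)
t=0.020: state=(0.952, 0.047, 0.000)
t=0.040: state=(0.950, 0.050, 0.001)
t=0.060: state=(0.947, 0.052, 0.001)
continuing one RK4 step at a time; state shown every 25 steps (Δt=0.5):
t=0.500: state=(0.841, 0.139, 0.020)
t=1.000: state=(0.599, 0.329, 0.073)
t=1.500: state=(0.315, 0.512, 0.173)
t=2.000: state=(0.138, 0.561, 0.301)
t=2.500: state=(0.062, 0.511, 0.427)
t=3.000: state=(0.030, 0.432, 0.537)
t=3.500: state=(0.017, 0.354, 0.629)
t=4.000: state=(0.010, 0.286, 0.704)
t=4.500: state=(0.007, 0.229, 0.764)
t=5.000: state=(0.005, 0.183, 0.812)
t=5.500: state=(0.004, 0.146, 0.850)
t=6.000: state=(0.003, 0.116, 0.880)
t=6.500: state=(0.003, 0.093, 0.905)
t=7.000: state=(0.003, 0.074, 0.924)
t=7.500: state=(0.002, 0.058, 0.939)
t=8.000: state=(0.002, 0.046, 0.951)
t=8.500: state=(0.002, 0.037, 0.961)
t=9.000: state=(0.002, 0.029, 0.969)
t=9.500: state=(0.002, 0.023, 0.975)
t=10.000: state=(0.002, 0.018, 0.980)
t=10.500: state=(0.002, 0.015, 0.984)
t=11.000: state=(0.002, 0.012, 0.987)
t=11.500: state=(0.002, 0.009, 0.989)
t=11.900: state=(0.002, 0.008, 0.991)
compare at T: S=0.002, I=0.008, R=0.991

largest component: R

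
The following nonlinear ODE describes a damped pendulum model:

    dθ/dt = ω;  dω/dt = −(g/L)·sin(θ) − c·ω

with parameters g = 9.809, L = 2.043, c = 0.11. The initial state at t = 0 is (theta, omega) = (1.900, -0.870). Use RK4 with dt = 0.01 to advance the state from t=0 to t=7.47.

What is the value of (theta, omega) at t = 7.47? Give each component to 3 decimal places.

t=0.000: state=(1.900, -0.870)
step 1 (dt=0.01): k1=(-0.870, -4.448), k2=(-0.892, -4.452), k3=(-0.892, -4.452), k4=(-0.915, -4.457); state += dt/6·(k1+2k2+2k3+k4)
t=0.010: state=(1.891, -0.915)
t=0.020: state=(1.882, -0.959)
t=0.030: state=(1.872, -1.004)
continuing one RK4 step at a time; state shown every 25 steps (Δt=0.25):
t=0.250: state=(1.541, -2.006)
t=0.500: state=(0.903, -3.054)
t=0.750: state=(0.064, -3.513)
t=1.000: state=(-0.770, -3.006)
t=1.250: state=(-1.388, -1.884)
t=1.500: state=(-1.704, -0.654)
t=1.750: state=(-1.719, 0.532)
t=2.000: state=(-1.440, 1.697)
t=2.250: state=(-0.881, 2.731)
t=2.500: state=(-0.120, 3.220)
t=2.750: state=(0.653, 2.817)
t=3.000: state=(1.235, 1.780)
t=3.250: state=(1.529, 0.567)
t=3.500: state=(1.520, -0.632)
t=3.750: state=(1.218, -1.775)
t=4.000: state=(0.652, -2.679)
t=4.250: state=(-0.068, -2.944)
t=4.500: state=(-0.750, -2.388)
t=4.750: state=(-1.221, -1.331)
t=5.000: state=(-1.405, -0.145)
t=5.250: state=(-1.295, 1.020)
t=5.500: state=(-0.906, 2.052)
t=5.750: state=(-0.303, 2.670)
t=6.000: state=(0.367, 2.556)
t=6.250: state=(0.918, 1.770)
t=6.500: state=(1.226, 0.673)
t=6.750: state=(1.251, -0.473)
t=7.000: state=(0.996, -1.536)
t=7.250: state=(0.507, -2.307)
t=7.470: state=(-0.032, -2.497)

(theta, omega) = (-0.032, -2.497)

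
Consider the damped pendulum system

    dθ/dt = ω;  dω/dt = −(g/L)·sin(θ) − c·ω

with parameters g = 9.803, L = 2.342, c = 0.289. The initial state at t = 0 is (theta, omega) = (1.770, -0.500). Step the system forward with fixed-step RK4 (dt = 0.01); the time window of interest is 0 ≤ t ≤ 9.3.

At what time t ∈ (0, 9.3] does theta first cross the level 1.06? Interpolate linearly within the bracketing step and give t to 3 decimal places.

t=0.000: state=(1.770, -0.500)
step 1 (dt=0.01): k1=(-0.500, -3.958), k2=(-0.520, -3.955), k3=(-0.520, -3.955), k4=(-0.540, -3.951); state += dt/6·(k1+2k2+2k3+k4)
t=0.010: state=(1.765, -0.540)
t=0.020: state=(1.759, -0.579)
t=0.030: state=(1.753, -0.618)
t=0.490: state=(1.068, -2.299)
next step: t=0.500: state=(1.044, -2.328) — theta has crossed 1.06
linear interpolation between t=0.490 (1.06757) and t=0.500 (1.04444) → t≈0.493

t = 0.493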